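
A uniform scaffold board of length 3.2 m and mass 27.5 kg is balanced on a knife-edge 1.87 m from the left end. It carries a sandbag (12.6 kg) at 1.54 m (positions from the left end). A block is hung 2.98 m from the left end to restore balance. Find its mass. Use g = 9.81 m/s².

m ≈ 10.4 kg

Taking torques about the knife-edge (at 1.87 m from the left end):
Beam weight: 27.5 × 9.81 = 269.8 N down at 1.6 m → arm 0.27 m, τ = 269.8 × 0.27 = 72.85 N·m counterclockwise.
Sandbag: 12.6 × 9.81 = 123.6 N down at 1.54 m → arm 0.33 m, τ = 123.6 × 0.33 = 40.79 N·m counterclockwise.
Net moment of known loads = 113.6 N·m counterclockwise.
An unknown mass m at 2.98 m has arm 1.11 m; its moment is m·g·1.11 clockwise.
For rotational equilibrium, m × 9.81 × 1.11 = 113.6, so m = 113.6 / (9.81 × 1.11) = 10.4 kg.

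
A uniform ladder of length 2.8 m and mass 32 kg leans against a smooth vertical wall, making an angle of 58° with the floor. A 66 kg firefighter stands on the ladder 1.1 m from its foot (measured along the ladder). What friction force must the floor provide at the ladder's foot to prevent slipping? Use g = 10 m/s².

About the foot of the ladder:
Ladder weight 32×10 = 320 N acts at 1.4 m along the ladder; its horizontal arm is 1.4·cos58° = 0.7419 m → τ = 237.4 N·m clockwise.
Firefighter: 66×10 = 660 N at 1.1 m → arm 0.5829 m → τ = 384.7 N·m clockwise.
Wall normal N acts horizontally at the top; its moment arm is the height L sinθ = 2.8·sin58° = 2.375 m, counterclockwise.
Setting net torque to zero: N × 2.375 = 622.1 → N = 262 N.
ΣFx = 0: friction at the foot balances the wall's push, so f = N_wall = 262 N.

f ≈ 262 N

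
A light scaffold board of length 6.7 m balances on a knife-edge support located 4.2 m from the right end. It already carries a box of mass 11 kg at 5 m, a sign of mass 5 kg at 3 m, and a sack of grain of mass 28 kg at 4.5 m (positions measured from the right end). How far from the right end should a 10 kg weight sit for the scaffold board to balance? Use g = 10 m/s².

Choose the knife-edge support (at 4.2 m from the right end) as the axis so the support reaction has zero arm there.
Box: 11 × 10 = 110 N down at 5 m → arm 0.8 m, τ = 110 × 0.8 = 88 N·m counterclockwise.
Sign: 5 × 10 = 50 N down at 3 m → arm 1.2 m, τ = 50 × 1.2 = 60 N·m clockwise.
Sack of grain: 28 × 10 = 280 N down at 4.5 m → arm 0.3 m, τ = 280 × 0.3 = 84 N·m counterclockwise.
Net moment of existing loads = 112 N·m counterclockwise.
The weight weighs 10 × 10 = 100 N and must supply an equal clockwise moment, so its lever arm about the knife-edge support is 112 / 100 = 1.12 m.
That puts it at 4.2 − 1.12 = 3.08 m from the right end.

x ≈ 3.08 m from the right end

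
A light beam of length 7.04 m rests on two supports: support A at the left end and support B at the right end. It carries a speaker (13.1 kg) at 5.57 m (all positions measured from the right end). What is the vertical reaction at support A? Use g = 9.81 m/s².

Sum moments about support B (its reaction then has zero moment arm).
Speaker: 13.1 × 9.81 = 128.5 N down at 5.57 m → arm 5.57 m, τ = 128.5 × 5.57 = 715.7 N·m counterclockwise.
Net load moment about support B = 715.7 N·m counterclockwise.
Reaction R at support A is upward at 7.04 m, arm 7.04 m → moment R × 7.04 clockwise.
Στ = 0 ⇒ R × 7.04 = 715.7 ⇒ R = 102 N.

R_A ≈ 102 N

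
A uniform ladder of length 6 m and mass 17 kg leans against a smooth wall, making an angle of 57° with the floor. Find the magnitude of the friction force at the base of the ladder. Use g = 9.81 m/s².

f ≈ 54.2 N

Take moments about the foot of the ladder.
Ladder weight 17×9.81 = 166.8 N acts at 3 m along the ladder; its horizontal arm is 3·cos57° = 1.634 m → τ = 272.6 N·m clockwise.
Wall normal N acts horizontally at the top; its moment arm is the height L sinθ = 6·sin57° = 5.032 m, counterclockwise.
Setting net torque to zero: N × 5.032 = 272.6 → N = 54.2 N.
ΣFx = 0: friction at the foot balances the wall's push, so f = N_wall = 54.2 N.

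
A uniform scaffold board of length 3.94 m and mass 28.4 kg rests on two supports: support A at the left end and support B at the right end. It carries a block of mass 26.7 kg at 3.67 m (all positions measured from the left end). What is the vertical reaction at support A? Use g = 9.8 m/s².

R_A ≈ 157 N

Take moments about support B.
Beam weight: 28.4 × 9.8 = 278.3 N down at 1.97 m → arm 1.97 m, τ = 278.3 × 1.97 = 548.3 N·m counterclockwise.
Block: 26.7 × 9.8 = 261.7 N down at 3.67 m → arm 0.27 m, τ = 261.7 × 0.27 = 70.66 N·m counterclockwise.
Net load moment about support B = 619 N·m counterclockwise.
Reaction R at support A is upward at 0 m, arm 3.94 m → moment R × 3.94 clockwise.
For rotational equilibrium, R × 3.94 = 619, so R = 157 N.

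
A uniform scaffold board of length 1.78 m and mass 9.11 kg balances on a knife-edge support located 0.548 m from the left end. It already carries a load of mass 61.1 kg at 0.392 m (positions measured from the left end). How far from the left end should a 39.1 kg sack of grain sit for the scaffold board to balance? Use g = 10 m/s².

x ≈ 0.712 m from the left end

Choose the knife-edge support (at 0.548 m from the left end) as the axis so the support reaction has zero arm there.
Beam weight: 9.11 × 10 = 91.1 N down at 0.89 m → arm 0.342 m, τ = 91.1 × 0.342 = 31.16 N·m clockwise.
Load: 61.1 × 10 = 611 N down at 0.392 m → arm 0.156 m, τ = 611 × 0.156 = 95.32 N·m counterclockwise.
Net moment of existing loads = 64.16 N·m counterclockwise.
The sack of grain weighs 39.1 × 10 = 391 N and must supply an equal clockwise moment, so its lever arm about the knife-edge support is 64.16 / 391 = 0.164 m.
That puts it at 0.548 + 0.164 = 0.712 m from the left end.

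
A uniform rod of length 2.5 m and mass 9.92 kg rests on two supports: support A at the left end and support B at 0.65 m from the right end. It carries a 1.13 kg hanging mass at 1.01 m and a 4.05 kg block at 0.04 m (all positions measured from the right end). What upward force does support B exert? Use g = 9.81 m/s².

R_B ≈ 128 N

Choose support A as the axis so its reaction then has zero moment arm.
Beam weight: 9.92 × 9.81 = 97.32 N down at 1.25 m → arm 1.25 m, τ = 97.32 × 1.25 = 121.6 N·m clockwise.
Hanging mass: 1.13 × 9.81 = 11.09 N down at 1.01 m → arm 1.49 m, τ = 11.09 × 1.49 = 16.52 N·m clockwise.
Block: 4.05 × 9.81 = 39.73 N down at 0.04 m → arm 2.46 m, τ = 39.73 × 2.46 = 97.74 N·m clockwise.
Net load moment about support A = 235.9 N·m clockwise.
Reaction R at support B is upward at 0.65 m, arm 1.85 m → moment R × 1.85 counterclockwise.
For rotational equilibrium, R × 1.85 = 235.9, so R = 128 N.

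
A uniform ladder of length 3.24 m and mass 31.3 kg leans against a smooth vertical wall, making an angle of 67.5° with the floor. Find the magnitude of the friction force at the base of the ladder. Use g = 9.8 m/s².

f ≈ 63.5 N

Choose the foot of the ladder as the axis so the floor normal and friction both act there and drop out.
Ladder weight 31.3×9.8 = 306.7 N acts at 1.62 m along the ladder; its horizontal arm is 1.62·cos67.5° = 0.6199 m → τ = 190.1 N·m clockwise.
Wall normal N acts horizontally at the top; its moment arm is the height L sinθ = 3.24·sin67.5° = 2.993 m, counterclockwise.
For rotational equilibrium, N × 2.993 = 190.1, so N = 63.5 N.
ΣFx = 0: friction at the foot balances the wall's push, so f = N_wall = 63.5 N.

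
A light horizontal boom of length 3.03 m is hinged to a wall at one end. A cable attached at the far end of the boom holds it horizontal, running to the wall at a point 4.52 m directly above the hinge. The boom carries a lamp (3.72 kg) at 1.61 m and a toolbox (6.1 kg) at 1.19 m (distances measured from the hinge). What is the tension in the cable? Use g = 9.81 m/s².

T ≈ 51.6 N

Choose the hinge as the axis so the unknown hinge reaction has zero arm there.
Lamp: 3.72 × 9.81 = 36.49 N down at 1.61 m → arm 1.61 m, τ = 36.49 × 1.61 = 58.75 N·m clockwise.
Toolbox: 6.1 × 9.81 = 59.84 N down at 1.19 m → arm 1.19 m, τ = 59.84 × 1.19 = 71.21 N·m clockwise.
Total clockwise load moment = 130 N·m.
The cable tension T acts at 3.03 m; only its component perpendicular to the boom, T sinθ, produces torque. sinθ = h/√(h²+d²) = 4.52/√(4.52²+3.03²) = 0.8306.
Στ = 0 ⇒ T × 3.03 × 0.8306 = 130 ⇒ T = 130 / 2.517 = 51.6 N.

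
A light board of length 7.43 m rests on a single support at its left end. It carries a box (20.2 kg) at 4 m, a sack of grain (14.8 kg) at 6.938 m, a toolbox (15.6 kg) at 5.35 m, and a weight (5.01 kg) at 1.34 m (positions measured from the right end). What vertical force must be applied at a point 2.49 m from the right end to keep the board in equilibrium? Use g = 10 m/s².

F ≈ 282 N

About the left end:
Box: 20.2 × 10 = 202 N down at 4 m → arm 3.43 m, τ = 202 × 3.43 = 692.9 N·m clockwise.
Sack of grain: 14.8 × 10 = 148 N down at 6.938 m → arm 0.492 m, τ = 148 × 0.492 = 72.82 N·m clockwise.
Toolbox: 15.6 × 10 = 156 N down at 5.35 m → arm 2.08 m, τ = 156 × 2.08 = 324.5 N·m clockwise.
Weight: 5.01 × 10 = 50.1 N down at 1.34 m → arm 6.09 m, τ = 50.1 × 6.09 = 305.1 N·m clockwise.
Net moment of the loads = 1395 N·m clockwise.
The upward force F acts at a point 2.49 m from the right end, arm 4.94 m, giving F × 4.94 counterclockwise.
For rotational equilibrium, F × 4.94 = 1395, so F = 1395 / 4.94 = 282 N.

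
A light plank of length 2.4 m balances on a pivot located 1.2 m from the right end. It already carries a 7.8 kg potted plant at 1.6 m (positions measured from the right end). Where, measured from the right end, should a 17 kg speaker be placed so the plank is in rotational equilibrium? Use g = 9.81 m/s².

Sum moments about the pivot (at 1.2 m from the right end) (the support reaction has zero arm there).
Potted plant: 7.8 × 9.81 = 76.52 N down at 1.6 m → arm 0.4 m, τ = 76.52 × 0.4 = 30.61 N·m counterclockwise.
Net moment of existing loads = 30.61 N·m counterclockwise.
The speaker weighs 17 × 9.81 = 166.8 N and must supply an equal clockwise moment, so its lever arm about the pivot is 30.61 / 166.8 = 0.184 m.
That puts it at 1.2 − 0.184 = 1.02 m from the right end.

x ≈ 1.02 m from the right end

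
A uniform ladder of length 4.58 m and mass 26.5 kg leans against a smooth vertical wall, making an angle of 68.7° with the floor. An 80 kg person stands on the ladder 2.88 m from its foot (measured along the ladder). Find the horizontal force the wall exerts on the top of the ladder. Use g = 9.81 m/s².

N_wall ≈ 243 N

Choose the foot of the ladder as the axis so the floor normal and friction both act there and drop out.
Ladder weight 26.5×9.81 = 260 N acts at 2.29 m along the ladder; its horizontal arm is 2.29·cos68.7° = 0.8318 m → τ = 216.3 N·m clockwise.
Person: 80×9.81 = 784.8 N at 2.88 m → arm 1.046 m → τ = 820.9 N·m clockwise.
Wall normal N acts horizontally at the top; its moment arm is the height L sinθ = 4.58·sin68.7° = 4.267 m, counterclockwise.
For rotational equilibrium, N × 4.267 = 1037, so N = 243 N.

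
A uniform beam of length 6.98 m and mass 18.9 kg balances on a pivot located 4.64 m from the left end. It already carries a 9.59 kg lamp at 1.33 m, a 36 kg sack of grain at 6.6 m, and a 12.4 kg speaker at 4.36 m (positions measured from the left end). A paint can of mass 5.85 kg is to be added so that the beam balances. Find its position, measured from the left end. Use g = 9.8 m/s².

x ≈ 2.31 m from the left end

About the pivot (at 4.64 m from the left end):
Beam weight: 18.9 × 9.8 = 185.2 N down at 3.49 m → arm 1.15 m, τ = 185.2 × 1.15 = 213 N·m counterclockwise.
Lamp: 9.59 × 9.8 = 93.98 N down at 1.33 m → arm 3.31 m, τ = 93.98 × 3.31 = 311.1 N·m counterclockwise.
Sack of grain: 36 × 9.8 = 352.8 N down at 6.6 m → arm 1.96 m, τ = 352.8 × 1.96 = 691.5 N·m clockwise.
Speaker: 12.4 × 9.8 = 121.5 N down at 4.36 m → arm 0.28 m, τ = 121.5 × 0.28 = 34.02 N·m counterclockwise.
Net moment of existing loads = 133.4 N·m clockwise.
The paint can weighs 5.85 × 9.8 = 57.33 N and must supply an equal counterclockwise moment, so its lever arm about the pivot is 133.4 / 57.33 = 2.33 m.
That puts it at 4.64 − 2.33 = 2.31 m from the left end.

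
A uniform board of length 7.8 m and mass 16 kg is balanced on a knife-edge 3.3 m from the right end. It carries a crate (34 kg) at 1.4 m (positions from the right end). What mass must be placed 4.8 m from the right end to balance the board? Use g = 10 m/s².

Taking torques about the knife-edge (at 3.3 m from the right end):
Beam weight: 16 × 10 = 160 N down at 3.9 m → arm 0.6 m, τ = 160 × 0.6 = 96 N·m counterclockwise.
Crate: 34 × 10 = 340 N down at 1.4 m → arm 1.9 m, τ = 340 × 1.9 = 646 N·m clockwise.
Net moment of known loads = 550 N·m clockwise.
An unknown mass m at 4.8 m has arm 1.5 m; its moment is m·g·1.5 counterclockwise.
For rotational equilibrium, m × 10 × 1.5 = 550, so m = 550 / (10 × 1.5) = 36.7 kg.

m ≈ 36.7 kg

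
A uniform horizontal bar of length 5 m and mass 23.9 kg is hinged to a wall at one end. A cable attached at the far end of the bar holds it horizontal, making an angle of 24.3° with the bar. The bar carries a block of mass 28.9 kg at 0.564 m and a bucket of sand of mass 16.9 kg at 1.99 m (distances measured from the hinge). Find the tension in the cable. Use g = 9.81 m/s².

T ≈ 523 N

Choose the hinge as the axis so the unknown hinge reaction has zero arm there.
Beam weight: 23.9 × 9.81 = 234.5 N down at 2.5 m → arm 2.5 m, τ = 234.5 × 2.5 = 586.2 N·m clockwise.
Block: 28.9 × 9.81 = 283.5 N down at 0.564 m → arm 0.564 m, τ = 283.5 × 0.564 = 159.9 N·m clockwise.
Bucket of sand: 16.9 × 9.81 = 165.8 N down at 1.99 m → arm 1.99 m, τ = 165.8 × 1.99 = 329.9 N·m clockwise.
Total clockwise load moment = 1076 N·m.
The cable tension T acts at 5 m; only its component perpendicular to the bar, T sinθ, produces torque. sin 24.3° = 0.4115.
Setting net torque to zero: T × 5 × 0.4115 = 1076 → T = 1076 / 2.058 = 523 N.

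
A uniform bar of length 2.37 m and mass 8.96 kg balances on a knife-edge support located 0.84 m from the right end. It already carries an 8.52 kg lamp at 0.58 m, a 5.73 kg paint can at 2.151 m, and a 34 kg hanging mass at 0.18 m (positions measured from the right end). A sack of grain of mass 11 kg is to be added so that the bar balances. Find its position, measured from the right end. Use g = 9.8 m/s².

x ≈ 2.12 m from the right end

Choose the knife-edge support (at 0.84 m from the right end) as the axis so the support reaction has zero arm there.
Beam weight: 8.96 × 9.8 = 87.81 N down at 1.185 m → arm 0.345 m, τ = 87.81 × 0.345 = 30.29 N·m counterclockwise.
Lamp: 8.52 × 9.8 = 83.5 N down at 0.58 m → arm 0.26 m, τ = 83.5 × 0.26 = 21.71 N·m clockwise.
Paint can: 5.73 × 9.8 = 56.15 N down at 2.151 m → arm 1.311 m, τ = 56.15 × 1.311 = 73.61 N·m counterclockwise.
Hanging mass: 34 × 9.8 = 333.2 N down at 0.18 m → arm 0.66 m, τ = 333.2 × 0.66 = 219.9 N·m clockwise.
Net moment of existing loads = 137.7 N·m clockwise.
The sack of grain weighs 11 × 9.8 = 107.8 N and must supply an equal counterclockwise moment, so its lever arm about the knife-edge support is 137.7 / 107.8 = 1.28 m.
That puts it at 0.84 + 1.28 = 2.12 m from the right end.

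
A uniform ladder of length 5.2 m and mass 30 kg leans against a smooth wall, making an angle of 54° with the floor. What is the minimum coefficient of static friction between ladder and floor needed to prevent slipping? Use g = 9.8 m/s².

Sum moments about the foot of the ladder (the floor normal and friction both act there and drop out).
Ladder weight 30×9.8 = 294 N acts at 2.6 m along the ladder; its horizontal arm is 2.6·cos54° = 1.528 m → τ = 449.2 N·m clockwise.
Wall normal N acts horizontally at the top; its moment arm is the height L sinθ = 5.2·sin54° = 4.207 m, counterclockwise.
Setting net torque to zero: N × 4.207 = 449.2 → N = 106.8 N.
ΣFx = 0 ⇒ f = N_wall = 106.8 N. ΣFy = 0 ⇒ N_floor = 294 N.
μ_min = f / N_floor = 106.8 / 294 = 0.363.

μ_min ≈ 0.363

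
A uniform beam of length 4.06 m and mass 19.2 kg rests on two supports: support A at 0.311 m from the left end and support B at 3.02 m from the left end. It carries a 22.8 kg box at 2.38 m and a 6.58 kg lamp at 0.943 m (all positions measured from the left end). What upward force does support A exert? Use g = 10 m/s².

About support B:
Beam weight: 19.2 × 10 = 192 N down at 2.03 m → arm 0.99 m, τ = 192 × 0.99 = 190.1 N·m counterclockwise.
Box: 22.8 × 10 = 228 N down at 2.38 m → arm 0.64 m, τ = 228 × 0.64 = 145.9 N·m counterclockwise.
Lamp: 6.58 × 10 = 65.8 N down at 0.943 m → arm 2.077 m, τ = 65.8 × 2.077 = 136.7 N·m counterclockwise.
Net load moment about support B = 472.7 N·m counterclockwise.
Reaction R at support A is upward at 0.311 m, arm 2.709 m → moment R × 2.709 clockwise.
Setting net torque to zero: R × 2.709 = 472.7 → R = 174 N.

R_A ≈ 174 N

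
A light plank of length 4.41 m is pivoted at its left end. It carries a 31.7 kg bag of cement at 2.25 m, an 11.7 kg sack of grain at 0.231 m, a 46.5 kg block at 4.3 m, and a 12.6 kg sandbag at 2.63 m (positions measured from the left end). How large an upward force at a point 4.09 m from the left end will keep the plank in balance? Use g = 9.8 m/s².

F ≈ 736 N

Taking torques about the left end:
Bag of cement: 31.7 × 9.8 = 310.7 N down at 2.25 m → arm 2.25 m, τ = 310.7 × 2.25 = 699.1 N·m clockwise.
Sack of grain: 11.7 × 9.8 = 114.7 N down at 0.231 m → arm 0.231 m, τ = 114.7 × 0.231 = 26.5 N·m clockwise.
Block: 46.5 × 9.8 = 455.7 N down at 4.3 m → arm 4.3 m, τ = 455.7 × 4.3 = 1960 N·m clockwise.
Sandbag: 12.6 × 9.8 = 123.5 N down at 2.63 m → arm 2.63 m, τ = 123.5 × 2.63 = 324.8 N·m clockwise.
Net moment of the loads = 3010 N·m clockwise.
The upward force F acts at a point 4.09 m from the left end, arm 4.09 m, giving F × 4.09 counterclockwise.
Στ = 0 ⇒ F × 4.09 = 3010 ⇒ F = 3010 / 4.09 = 736 N.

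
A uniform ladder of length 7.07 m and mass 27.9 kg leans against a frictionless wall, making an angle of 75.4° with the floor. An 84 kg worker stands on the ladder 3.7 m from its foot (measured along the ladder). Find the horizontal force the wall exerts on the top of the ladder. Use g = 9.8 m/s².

N_wall ≈ 148 N

Take moments about the foot of the ladder.
Ladder weight 27.9×9.8 = 273.4 N acts at 3.535 m along the ladder; its horizontal arm is 3.535·cos75.4° = 0.8911 m → τ = 243.6 N·m clockwise.
Worker: 84×9.8 = 823.2 N at 3.7 m → arm 0.9327 m → τ = 767.8 N·m clockwise.
Wall normal N acts horizontally at the top; its moment arm is the height L sinθ = 7.07·sin75.4° = 6.842 m, counterclockwise.
For rotational equilibrium, N × 6.842 = 1011, so N = 148 N.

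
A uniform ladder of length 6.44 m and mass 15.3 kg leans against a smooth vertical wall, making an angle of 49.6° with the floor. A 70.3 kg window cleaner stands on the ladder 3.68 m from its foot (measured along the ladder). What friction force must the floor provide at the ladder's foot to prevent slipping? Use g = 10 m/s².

f ≈ 407 N

Sum moments about the foot of the ladder (the floor normal and friction both act there and drop out).
Ladder weight 15.3×10 = 153 N acts at 3.22 m along the ladder; its horizontal arm is 3.22·cos49.6° = 2.087 m → τ = 319.3 N·m clockwise.
Window cleaner: 70.3×10 = 703 N at 3.68 m → arm 2.385 m → τ = 1677 N·m clockwise.
Wall normal N acts horizontally at the top; its moment arm is the height L sinθ = 6.44·sin49.6° = 4.904 m, counterclockwise.
Στ = 0 ⇒ N × 4.904 = 1996 ⇒ N = 407 N.
ΣFx = 0: friction at the foot balances the wall's push, so f = N_wall = 407 N.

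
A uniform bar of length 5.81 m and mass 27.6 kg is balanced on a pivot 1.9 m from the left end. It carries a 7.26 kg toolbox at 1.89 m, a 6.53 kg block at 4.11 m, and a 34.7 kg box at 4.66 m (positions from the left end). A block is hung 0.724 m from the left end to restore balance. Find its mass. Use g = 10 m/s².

Take moments about the pivot (at 1.9 m from the left end).
Beam weight: 27.6 × 10 = 276 N down at 2.905 m → arm 1.005 m, τ = 276 × 1.005 = 277.4 N·m clockwise.
Toolbox: 7.26 × 10 = 72.6 N down at 1.89 m → arm 0.01 m, τ = 72.6 × 0.01 = 0.726 N·m counterclockwise.
Block: 6.53 × 10 = 65.3 N down at 4.11 m → arm 2.21 m, τ = 65.3 × 2.21 = 144.3 N·m clockwise.
Box: 34.7 × 10 = 347 N down at 4.66 m → arm 2.76 m, τ = 347 × 2.76 = 957.7 N·m clockwise.
Net moment of known loads = 1379 N·m clockwise.
An unknown mass m at 0.724 m has arm 1.176 m; its moment is m·g·1.176 counterclockwise.
For rotational equilibrium, m × 10 × 1.176 = 1379, so m = 1379 / (10 × 1.176) = 117 kg.

m ≈ 117 kg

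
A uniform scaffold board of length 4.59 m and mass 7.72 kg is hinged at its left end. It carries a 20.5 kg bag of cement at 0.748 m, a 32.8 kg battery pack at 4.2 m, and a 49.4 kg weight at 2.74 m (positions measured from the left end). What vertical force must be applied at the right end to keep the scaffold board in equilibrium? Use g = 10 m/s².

F ≈ 667 N

Take moments about the left end.
Beam weight: 7.72 × 10 = 77.2 N down at 2.295 m → arm 2.295 m, τ = 77.2 × 2.295 = 177.2 N·m clockwise.
Bag of cement: 20.5 × 10 = 205 N down at 0.748 m → arm 0.748 m, τ = 205 × 0.748 = 153.3 N·m clockwise.
Battery pack: 32.8 × 10 = 328 N down at 4.2 m → arm 4.2 m, τ = 328 × 4.2 = 1378 N·m clockwise.
Weight: 49.4 × 10 = 494 N down at 2.74 m → arm 2.74 m, τ = 494 × 2.74 = 1354 N·m clockwise.
Net moment of the loads = 3062 N·m clockwise.
The upward force F acts at the right end, arm 4.59 m, giving F × 4.59 counterclockwise.
Balancing moments: F × 4.59 = 3062, giving F = 3062 / 4.59 = 667 N.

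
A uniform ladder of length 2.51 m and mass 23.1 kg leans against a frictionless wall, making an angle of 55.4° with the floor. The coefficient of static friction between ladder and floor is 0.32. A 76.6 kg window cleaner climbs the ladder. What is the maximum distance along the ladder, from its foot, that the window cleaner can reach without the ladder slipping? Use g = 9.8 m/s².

Take moments about the foot of the ladder.
Ladder weight 23.1×9.8 = 226.4 N acts at 1.255 m along the ladder; its horizontal arm is 1.255·cos55.4° = 0.7126 m → τ = 161.3 N·m clockwise.
Window cleaner weight 76.6×9.8 = 750.7 N at distance d → arm d·cos55.4° → τ = 750.7·d·0.5678 clockwise.
Wall normal N at the top has arm L sinθ = 2.066 m counterclockwise, so Στ = 0 gives N·2.066 = 161.3 + 426.2·d.
ΣFy = 0 ⇒ N_floor = 977.1 N, so the maximum friction is μ_s·N_floor = 0.32×977.1 = 312.7 N. ΣFx = 0 ⇒ N_wall = f, so at the slipping point N = 312.7 N.
Substituting: 312.7×2.066 = 161.3 + 426.2·d ⇒ d = (646 − 161.3) / 426.2 = 1.14 m.

d ≈ 1.14 m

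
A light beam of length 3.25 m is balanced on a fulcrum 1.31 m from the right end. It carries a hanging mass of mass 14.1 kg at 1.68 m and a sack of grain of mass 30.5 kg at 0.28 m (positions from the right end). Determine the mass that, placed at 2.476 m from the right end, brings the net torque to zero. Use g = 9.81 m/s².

Taking torques about the fulcrum (at 1.31 m from the right end):
Hanging mass: 14.1 × 9.81 = 138.3 N down at 1.68 m → arm 0.37 m, τ = 138.3 × 0.37 = 51.17 N·m counterclockwise.
Sack of grain: 30.5 × 9.81 = 299.2 N down at 0.28 m → arm 1.03 m, τ = 299.2 × 1.03 = 308.2 N·m clockwise.
Net moment of known loads = 257 N·m clockwise.
An unknown mass m at 2.476 m has arm 1.166 m; its moment is m·g·1.166 counterclockwise.
For rotational equilibrium, m × 9.81 × 1.166 = 257, so m = 257 / (9.81 × 1.166) = 22.5 kg.

m ≈ 22.5 kg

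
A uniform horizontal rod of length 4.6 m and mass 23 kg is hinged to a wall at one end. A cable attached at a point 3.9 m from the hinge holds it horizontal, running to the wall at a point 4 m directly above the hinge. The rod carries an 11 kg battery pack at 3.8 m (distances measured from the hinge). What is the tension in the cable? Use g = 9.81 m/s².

Take moments about the hinge.
Beam weight: 23 × 9.81 = 225.6 N down at 2.3 m → arm 2.3 m, τ = 225.6 × 2.3 = 518.9 N·m clockwise.
Battery pack: 11 × 9.81 = 107.9 N down at 3.8 m → arm 3.8 m, τ = 107.9 × 3.8 = 410 N·m clockwise.
Total clockwise load moment = 928.9 N·m.
The cable tension T acts at 3.9 m; only its component perpendicular to the rod, T sinθ, produces torque. sinθ = h/√(h²+d²) = 4/√(4²+3.9²) = 0.716.
Setting net torque to zero: T × 3.9 × 0.716 = 928.9 → T = 928.9 / 2.792 = 333 N.

T ≈ 333 N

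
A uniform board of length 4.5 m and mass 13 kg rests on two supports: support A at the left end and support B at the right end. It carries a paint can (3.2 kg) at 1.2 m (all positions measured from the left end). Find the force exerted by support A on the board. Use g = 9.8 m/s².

Sum moments about support B (its reaction then has zero moment arm).
Beam weight: 13 × 9.8 = 127.4 N down at 2.25 m → arm 2.25 m, τ = 127.4 × 2.25 = 286.7 N·m counterclockwise.
Paint can: 3.2 × 9.8 = 31.36 N down at 1.2 m → arm 3.3 m, τ = 31.36 × 3.3 = 103.5 N·m counterclockwise.
Net load moment about support B = 390.2 N·m counterclockwise.
Reaction R at support A is upward at 0 m, arm 4.5 m → moment R × 4.5 clockwise.
Setting net torque to zero: R × 4.5 = 390.2 → R = 86.7 N.

R_A ≈ 86.7 N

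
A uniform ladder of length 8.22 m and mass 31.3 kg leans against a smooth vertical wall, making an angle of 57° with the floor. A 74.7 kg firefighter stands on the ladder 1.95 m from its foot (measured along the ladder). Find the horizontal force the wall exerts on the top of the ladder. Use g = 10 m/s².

N_wall ≈ 217 N

Taking torques about the foot of the ladder:
Ladder weight 31.3×10 = 313 N acts at 4.11 m along the ladder; its horizontal arm is 4.11·cos57° = 2.238 m → τ = 700.5 N·m clockwise.
Firefighter: 74.7×10 = 747 N at 1.95 m → arm 1.062 m → τ = 793.3 N·m clockwise.
Wall normal N acts horizontally at the top; its moment arm is the height L sinθ = 8.22·sin57° = 6.894 m, counterclockwise.
Balancing moments: N × 6.894 = 1494, giving N = 217 N.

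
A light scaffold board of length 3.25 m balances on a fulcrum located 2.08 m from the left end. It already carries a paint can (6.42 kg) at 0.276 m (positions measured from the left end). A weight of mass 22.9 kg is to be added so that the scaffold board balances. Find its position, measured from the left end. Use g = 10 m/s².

Sum moments about the fulcrum (at 2.08 m from the left end) (the support reaction has zero arm there).
Paint can: 6.42 × 10 = 64.2 N down at 0.276 m → arm 1.804 m, τ = 64.2 × 1.804 = 115.8 N·m counterclockwise.
Net moment of existing loads = 115.8 N·m counterclockwise.
The weight weighs 22.9 × 10 = 229 N and must supply an equal clockwise moment, so its lever arm about the fulcrum is 115.8 / 229 = 0.506 m.
That puts it at 2.08 + 0.506 = 2.59 m from the left end.

x ≈ 2.59 m from the left end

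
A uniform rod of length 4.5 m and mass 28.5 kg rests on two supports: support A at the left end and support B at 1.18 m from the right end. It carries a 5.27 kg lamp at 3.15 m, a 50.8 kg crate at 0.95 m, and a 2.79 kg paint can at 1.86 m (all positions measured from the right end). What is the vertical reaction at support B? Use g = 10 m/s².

About support A:
Beam weight: 28.5 × 10 = 285 N down at 2.25 m → arm 2.25 m, τ = 285 × 2.25 = 641.2 N·m clockwise.
Lamp: 5.27 × 10 = 52.7 N down at 3.15 m → arm 1.35 m, τ = 52.7 × 1.35 = 71.15 N·m clockwise.
Crate: 50.8 × 10 = 508 N down at 0.95 m → arm 3.55 m, τ = 508 × 3.55 = 1803 N·m clockwise.
Paint can: 2.79 × 10 = 27.9 N down at 1.86 m → arm 2.64 m, τ = 27.9 × 2.64 = 73.66 N·m clockwise.
Net load moment about support A = 2589 N·m clockwise.
Reaction R at support B is upward at 1.18 m, arm 3.32 m → moment R × 3.32 counterclockwise.
Στ = 0 ⇒ R × 3.32 = 2589 ⇒ R = 780 N.

R_B ≈ 780 N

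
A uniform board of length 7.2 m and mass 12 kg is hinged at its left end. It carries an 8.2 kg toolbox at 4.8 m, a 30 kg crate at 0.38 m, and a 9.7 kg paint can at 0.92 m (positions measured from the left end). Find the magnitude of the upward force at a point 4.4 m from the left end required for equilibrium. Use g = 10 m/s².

Taking torques about the left end:
Beam weight: 12 × 10 = 120 N down at 3.6 m → arm 3.6 m, τ = 120 × 3.6 = 432 N·m clockwise.
Toolbox: 8.2 × 10 = 82 N down at 4.8 m → arm 4.8 m, τ = 82 × 4.8 = 393.6 N·m clockwise.
Crate: 30 × 10 = 300 N down at 0.38 m → arm 0.38 m, τ = 300 × 0.38 = 114 N·m clockwise.
Paint can: 9.7 × 10 = 97 N down at 0.92 m → arm 0.92 m, τ = 97 × 0.92 = 89.24 N·m clockwise.
Net moment of the loads = 1029 N·m clockwise.
The upward force F acts at a point 4.4 m from the left end, arm 4.4 m, giving F × 4.4 counterclockwise.
For rotational equilibrium, F × 4.4 = 1029, so F = 1029 / 4.4 = 234 N.

F ≈ 234 N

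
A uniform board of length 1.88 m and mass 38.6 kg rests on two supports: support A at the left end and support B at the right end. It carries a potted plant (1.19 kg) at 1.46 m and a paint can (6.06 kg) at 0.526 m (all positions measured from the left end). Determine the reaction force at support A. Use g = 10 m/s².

R_A ≈ 239 N

Taking torques about support B:
Beam weight: 38.6 × 10 = 386 N down at 0.94 m → arm 0.94 m, τ = 386 × 0.94 = 362.8 N·m counterclockwise.
Potted plant: 1.19 × 10 = 11.9 N down at 1.46 m → arm 0.42 m, τ = 11.9 × 0.42 = 4.998 N·m counterclockwise.
Paint can: 6.06 × 10 = 60.6 N down at 0.526 m → arm 1.354 m, τ = 60.6 × 1.354 = 82.05 N·m counterclockwise.
Net load moment about support B = 449.8 N·m counterclockwise.
Reaction R at support A is upward at 0 m, arm 1.88 m → moment R × 1.88 clockwise.
Στ = 0 ⇒ R × 1.88 = 449.8 ⇒ R = 239 N.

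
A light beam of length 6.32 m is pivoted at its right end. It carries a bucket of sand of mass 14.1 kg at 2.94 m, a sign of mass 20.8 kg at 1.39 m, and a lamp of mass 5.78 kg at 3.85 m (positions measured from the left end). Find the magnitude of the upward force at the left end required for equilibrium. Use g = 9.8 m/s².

Sum moments about the right end (the unknown pivot reaction has zero arm there).
Bucket of sand: 14.1 × 9.8 = 138.2 N down at 2.94 m → arm 3.38 m, τ = 138.2 × 3.38 = 467.1 N·m counterclockwise.
Sign: 20.8 × 9.8 = 203.8 N down at 1.39 m → arm 4.93 m, τ = 203.8 × 4.93 = 1005 N·m counterclockwise.
Lamp: 5.78 × 9.8 = 56.64 N down at 3.85 m → arm 2.47 m, τ = 56.64 × 2.47 = 139.9 N·m counterclockwise.
Net moment of the loads = 1612 N·m counterclockwise.
The upward force F acts at the left end, arm 6.32 m, giving F × 6.32 clockwise.
For rotational equilibrium, F × 6.32 = 1612, so F = 1612 / 6.32 = 255 N.

F ≈ 255 N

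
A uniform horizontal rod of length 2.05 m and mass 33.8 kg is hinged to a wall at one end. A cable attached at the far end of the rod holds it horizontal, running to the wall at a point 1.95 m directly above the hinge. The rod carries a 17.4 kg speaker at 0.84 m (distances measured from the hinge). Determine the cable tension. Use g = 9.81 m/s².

T ≈ 342 N

Choose the hinge as the axis so the unknown hinge reaction has zero arm there.
Beam weight: 33.8 × 9.81 = 331.6 N down at 1.025 m → arm 1.025 m, τ = 331.6 × 1.025 = 339.9 N·m clockwise.
Speaker: 17.4 × 9.81 = 170.7 N down at 0.84 m → arm 0.84 m, τ = 170.7 × 0.84 = 143.4 N·m clockwise.
Total clockwise load moment = 483.3 N·m.
The cable tension T acts at 2.05 m; only its component perpendicular to the rod, T sinθ, produces torque. sinθ = h/√(h²+d²) = 1.95/√(1.95²+2.05²) = 0.6892.
Στ = 0 ⇒ T × 2.05 × 0.6892 = 483.3 ⇒ T = 483.3 / 1.413 = 342 N.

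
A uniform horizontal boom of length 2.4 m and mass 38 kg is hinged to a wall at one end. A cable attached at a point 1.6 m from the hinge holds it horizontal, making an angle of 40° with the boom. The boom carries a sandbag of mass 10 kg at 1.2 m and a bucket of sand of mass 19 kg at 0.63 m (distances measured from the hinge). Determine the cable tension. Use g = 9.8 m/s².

Taking torques about the hinge:
Beam weight: 38 × 9.8 = 372.4 N down at 1.2 m → arm 1.2 m, τ = 372.4 × 1.2 = 446.9 N·m clockwise.
Sandbag: 10 × 9.8 = 98 N down at 1.2 m → arm 1.2 m, τ = 98 × 1.2 = 117.6 N·m clockwise.
Bucket of sand: 19 × 9.8 = 186.2 N down at 0.63 m → arm 0.63 m, τ = 186.2 × 0.63 = 117.3 N·m clockwise.
Total clockwise load moment = 681.8 N·m.
The cable tension T acts at 1.6 m; only its component perpendicular to the boom, T sinθ, produces torque. sin 40° = 0.6428.
Στ = 0 ⇒ T × 1.6 × 0.6428 = 681.8 ⇒ T = 681.8 / 1.028 = 663 N.

T ≈ 663 N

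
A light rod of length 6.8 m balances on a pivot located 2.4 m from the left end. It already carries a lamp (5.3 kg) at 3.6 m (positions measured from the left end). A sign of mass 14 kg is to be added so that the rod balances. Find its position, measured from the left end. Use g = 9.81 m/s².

Taking torques about the pivot (at 2.4 m from the left end):
Lamp: 5.3 × 9.81 = 51.99 N down at 3.6 m → arm 1.2 m, τ = 51.99 × 1.2 = 62.39 N·m clockwise.
Net moment of existing loads = 62.39 N·m clockwise.
The sign weighs 14 × 9.81 = 137.3 N and must supply an equal counterclockwise moment, so its lever arm about the pivot is 62.39 / 137.3 = 0.454 m.
That puts it at 2.4 − 0.454 = 1.95 m from the left end.

x ≈ 1.95 m from the left end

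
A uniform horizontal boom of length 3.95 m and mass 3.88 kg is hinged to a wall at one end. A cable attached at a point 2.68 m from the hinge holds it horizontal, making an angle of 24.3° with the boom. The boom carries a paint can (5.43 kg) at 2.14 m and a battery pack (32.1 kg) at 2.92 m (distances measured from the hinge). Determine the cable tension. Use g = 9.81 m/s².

T ≈ 1010 N

Sum moments about the hinge (the unknown hinge reaction has zero arm there).
Beam weight: 3.88 × 9.81 = 38.06 N down at 1.975 m → arm 1.975 m, τ = 38.06 × 1.975 = 75.17 N·m clockwise.
Paint can: 5.43 × 9.81 = 53.27 N down at 2.14 m → arm 2.14 m, τ = 53.27 × 2.14 = 114 N·m clockwise.
Battery pack: 32.1 × 9.81 = 314.9 N down at 2.92 m → arm 2.92 m, τ = 314.9 × 2.92 = 919.5 N·m clockwise.
Total clockwise load moment = 1109 N·m.
The cable tension T acts at 2.68 m; only its component perpendicular to the boom, T sinθ, produces torque. sin 24.3° = 0.4115.
Στ = 0 ⇒ T × 2.68 × 0.4115 = 1109 ⇒ T = 1109 / 1.103 = 1010 N.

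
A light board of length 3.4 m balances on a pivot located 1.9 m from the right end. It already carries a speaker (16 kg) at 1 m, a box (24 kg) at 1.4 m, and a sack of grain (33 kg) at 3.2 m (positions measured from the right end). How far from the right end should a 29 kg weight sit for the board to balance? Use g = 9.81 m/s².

x ≈ 1.33 m from the right end

Take moments about the pivot (at 1.9 m from the right end).
Speaker: 16 × 9.81 = 157 N down at 1 m → arm 0.9 m, τ = 157 × 0.9 = 141.3 N·m clockwise.
Box: 24 × 9.81 = 235.4 N down at 1.4 m → arm 0.5 m, τ = 235.4 × 0.5 = 117.7 N·m clockwise.
Sack of grain: 33 × 9.81 = 323.7 N down at 3.2 m → arm 1.3 m, τ = 323.7 × 1.3 = 420.8 N·m counterclockwise.
Net moment of existing loads = 161.8 N·m counterclockwise.
The weight weighs 29 × 9.81 = 284.5 N and must supply an equal clockwise moment, so its lever arm about the pivot is 161.8 / 284.5 = 0.569 m.
That puts it at 1.9 − 0.569 = 1.33 m from the right end.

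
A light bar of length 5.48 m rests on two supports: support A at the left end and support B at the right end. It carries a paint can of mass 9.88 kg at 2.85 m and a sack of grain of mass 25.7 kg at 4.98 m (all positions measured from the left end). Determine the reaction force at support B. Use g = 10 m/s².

About support A:
Paint can: 9.88 × 10 = 98.8 N down at 2.85 m → arm 2.85 m, τ = 98.8 × 2.85 = 281.6 N·m clockwise.
Sack of grain: 25.7 × 10 = 257 N down at 4.98 m → arm 4.98 m, τ = 257 × 4.98 = 1280 N·m clockwise.
Net load moment about support A = 1562 N·m clockwise.
Reaction R at support B is upward at 5.48 m, arm 5.48 m → moment R × 5.48 counterclockwise.
Στ = 0 ⇒ R × 5.48 = 1562 ⇒ R = 285 N.

R_B ≈ 285 N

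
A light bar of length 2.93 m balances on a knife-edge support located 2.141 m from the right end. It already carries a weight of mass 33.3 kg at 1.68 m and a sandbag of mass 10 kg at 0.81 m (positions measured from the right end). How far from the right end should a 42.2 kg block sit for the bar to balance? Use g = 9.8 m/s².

About the knife-edge support (at 2.141 m from the right end):
Weight: 33.3 × 9.8 = 326.3 N down at 1.68 m → arm 0.461 m, τ = 326.3 × 0.461 = 150.4 N·m clockwise.
Sandbag: 10 × 9.8 = 98 N down at 0.81 m → arm 1.331 m, τ = 98 × 1.331 = 130.4 N·m clockwise.
Net moment of existing loads = 280.8 N·m clockwise.
The block weighs 42.2 × 9.8 = 413.6 N and must supply an equal counterclockwise moment, so its lever arm about the knife-edge support is 280.8 / 413.6 = 0.679 m.
That puts it at 2.141 + 0.679 = 2.82 m from the right end.

x ≈ 2.82 m from the right end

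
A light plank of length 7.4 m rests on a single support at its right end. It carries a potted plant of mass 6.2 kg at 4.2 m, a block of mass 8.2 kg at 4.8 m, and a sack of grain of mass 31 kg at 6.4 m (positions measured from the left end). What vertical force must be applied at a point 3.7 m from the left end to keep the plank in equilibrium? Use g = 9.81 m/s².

F ≈ 191 N

Choose the right end as the axis so the unknown pivot reaction has zero arm there.
Potted plant: 6.2 × 9.81 = 60.82 N down at 4.2 m → arm 3.2 m, τ = 60.82 × 3.2 = 194.6 N·m counterclockwise.
Block: 8.2 × 9.81 = 80.44 N down at 4.8 m → arm 2.6 m, τ = 80.44 × 2.6 = 209.1 N·m counterclockwise.
Sack of grain: 31 × 9.81 = 304.1 N down at 6.4 m → arm 1 m, τ = 304.1 × 1 = 304.1 N·m counterclockwise.
Net moment of the loads = 707.8 N·m counterclockwise.
The upward force F acts at a point 3.7 m from the left end, arm 3.7 m, giving F × 3.7 clockwise.
Balancing moments: F × 3.7 = 707.8, giving F = 707.8 / 3.7 = 191 N.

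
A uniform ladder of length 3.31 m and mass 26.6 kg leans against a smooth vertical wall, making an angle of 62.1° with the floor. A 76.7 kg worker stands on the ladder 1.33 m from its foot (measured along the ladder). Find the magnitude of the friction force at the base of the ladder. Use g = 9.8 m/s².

f ≈ 229 N

Choose the foot of the ladder as the axis so the floor normal and friction both act there and drop out.
Ladder weight 26.6×9.8 = 260.7 N acts at 1.655 m along the ladder; its horizontal arm is 1.655·cos62.1° = 0.7744 m → τ = 201.9 N·m clockwise.
Worker: 76.7×9.8 = 751.7 N at 1.33 m → arm 0.6223 m → τ = 467.8 N·m clockwise.
Wall normal N acts horizontally at the top; its moment arm is the height L sinθ = 3.31·sin62.1° = 2.925 m, counterclockwise.
For rotational equilibrium, N × 2.925 = 669.7, so N = 229 N.
ΣFx = 0: friction at the foot balances the wall's push, so f = N_wall = 229 N.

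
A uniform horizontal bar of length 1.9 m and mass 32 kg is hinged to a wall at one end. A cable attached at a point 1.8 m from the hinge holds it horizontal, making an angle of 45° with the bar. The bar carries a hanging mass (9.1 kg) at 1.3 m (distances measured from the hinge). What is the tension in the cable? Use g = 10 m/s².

T ≈ 332 N

About the hinge:
Beam weight: 32 × 10 = 320 N down at 0.95 m → arm 0.95 m, τ = 320 × 0.95 = 304 N·m clockwise.
Hanging mass: 9.1 × 10 = 91 N down at 1.3 m → arm 1.3 m, τ = 91 × 1.3 = 118.3 N·m clockwise.
Total clockwise load moment = 422.3 N·m.
The cable tension T acts at 1.8 m; only its component perpendicular to the bar, T sinθ, produces torque. sin 45° = 0.7071.
For rotational equilibrium, T × 1.8 × 0.7071 = 422.3, so T = 422.3 / 1.273 = 332 N.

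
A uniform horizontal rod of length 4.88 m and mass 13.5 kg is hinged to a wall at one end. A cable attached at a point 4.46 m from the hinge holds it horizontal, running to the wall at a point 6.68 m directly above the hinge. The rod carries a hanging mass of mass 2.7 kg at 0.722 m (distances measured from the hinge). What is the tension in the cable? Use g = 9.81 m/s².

About the hinge:
Beam weight: 13.5 × 9.81 = 132.4 N down at 2.44 m → arm 2.44 m, τ = 132.4 × 2.44 = 323.1 N·m clockwise.
Hanging mass: 2.7 × 9.81 = 26.49 N down at 0.722 m → arm 0.722 m, τ = 26.49 × 0.722 = 19.13 N·m clockwise.
Total clockwise load moment = 342.2 N·m.
The cable tension T acts at 4.46 m; only its component perpendicular to the rod, T sinθ, produces torque. sinθ = h/√(h²+d²) = 6.68/√(6.68²+4.46²) = 0.8317.
Balancing moments: T × 4.46 × 0.8317 = 342.2, giving T = 342.2 / 3.709 = 92.3 N.

T ≈ 92.3 N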